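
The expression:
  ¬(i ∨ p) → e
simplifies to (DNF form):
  e ∨ i ∨ p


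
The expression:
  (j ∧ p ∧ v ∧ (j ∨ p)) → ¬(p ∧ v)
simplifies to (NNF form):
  ¬j ∨ ¬p ∨ ¬v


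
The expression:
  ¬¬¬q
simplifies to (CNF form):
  ¬q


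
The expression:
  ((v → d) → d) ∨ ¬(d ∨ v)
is always true.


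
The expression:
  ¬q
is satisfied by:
  {q: False}


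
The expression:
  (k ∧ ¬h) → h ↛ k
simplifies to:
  h ∨ ¬k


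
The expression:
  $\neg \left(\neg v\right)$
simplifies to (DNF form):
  $v$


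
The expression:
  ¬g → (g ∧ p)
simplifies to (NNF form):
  g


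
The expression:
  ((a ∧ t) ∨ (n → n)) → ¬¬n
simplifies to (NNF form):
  n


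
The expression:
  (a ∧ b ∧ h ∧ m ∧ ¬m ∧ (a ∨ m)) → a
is always true.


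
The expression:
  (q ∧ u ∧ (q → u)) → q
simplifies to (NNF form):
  True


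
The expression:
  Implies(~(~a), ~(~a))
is always true.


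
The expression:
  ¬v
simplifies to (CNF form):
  ¬v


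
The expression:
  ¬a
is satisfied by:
  {a: False}


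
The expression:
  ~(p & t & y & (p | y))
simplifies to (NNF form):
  ~p | ~t | ~y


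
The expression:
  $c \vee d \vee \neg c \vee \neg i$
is always true.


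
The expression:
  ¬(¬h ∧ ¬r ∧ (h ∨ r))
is always true.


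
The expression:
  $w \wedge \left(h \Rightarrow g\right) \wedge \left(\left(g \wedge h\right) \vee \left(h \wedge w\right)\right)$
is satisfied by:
  {h: True, w: True, g: True}


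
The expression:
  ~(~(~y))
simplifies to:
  ~y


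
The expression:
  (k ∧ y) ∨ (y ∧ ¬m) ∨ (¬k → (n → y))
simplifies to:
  k ∨ y ∨ ¬n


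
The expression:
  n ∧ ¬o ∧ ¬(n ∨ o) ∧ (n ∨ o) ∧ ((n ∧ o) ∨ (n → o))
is never true.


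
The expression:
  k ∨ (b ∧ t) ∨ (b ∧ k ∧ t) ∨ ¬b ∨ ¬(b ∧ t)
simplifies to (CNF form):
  True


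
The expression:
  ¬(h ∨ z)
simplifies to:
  ¬h ∧ ¬z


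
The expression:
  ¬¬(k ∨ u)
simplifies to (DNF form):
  k ∨ u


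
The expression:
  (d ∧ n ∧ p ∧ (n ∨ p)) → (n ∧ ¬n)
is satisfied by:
  {p: False, d: False, n: False}
  {n: True, p: False, d: False}
  {d: True, p: False, n: False}
  {n: True, d: True, p: False}
  {p: True, n: False, d: False}
  {n: True, p: True, d: False}
  {d: True, p: True, n: False}


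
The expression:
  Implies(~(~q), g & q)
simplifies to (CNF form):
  g | ~q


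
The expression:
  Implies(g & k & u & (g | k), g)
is always true.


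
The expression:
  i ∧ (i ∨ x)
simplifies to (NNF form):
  i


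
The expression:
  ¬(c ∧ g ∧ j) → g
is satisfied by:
  {g: True}


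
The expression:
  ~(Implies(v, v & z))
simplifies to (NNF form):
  v & ~z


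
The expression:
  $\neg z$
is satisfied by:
  {z: False}


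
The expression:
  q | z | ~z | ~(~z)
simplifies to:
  True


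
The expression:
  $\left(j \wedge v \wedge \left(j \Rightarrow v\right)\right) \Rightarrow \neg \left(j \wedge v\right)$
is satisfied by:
  {v: False, j: False}
  {j: True, v: False}
  {v: True, j: False}


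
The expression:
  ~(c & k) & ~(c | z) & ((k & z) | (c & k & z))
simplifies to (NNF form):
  False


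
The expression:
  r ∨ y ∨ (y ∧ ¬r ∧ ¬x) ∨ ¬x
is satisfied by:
  {r: True, y: True, x: False}
  {r: True, x: False, y: False}
  {y: True, x: False, r: False}
  {y: False, x: False, r: False}
  {r: True, y: True, x: True}
  {r: True, x: True, y: False}
  {y: True, x: True, r: False}


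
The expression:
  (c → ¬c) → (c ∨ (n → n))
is always true.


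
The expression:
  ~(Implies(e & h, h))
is never true.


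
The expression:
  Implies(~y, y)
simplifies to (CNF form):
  y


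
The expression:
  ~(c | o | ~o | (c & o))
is never true.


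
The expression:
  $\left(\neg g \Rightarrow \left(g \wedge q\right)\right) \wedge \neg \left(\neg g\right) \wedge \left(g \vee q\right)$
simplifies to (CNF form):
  $g$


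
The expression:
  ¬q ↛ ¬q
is never true.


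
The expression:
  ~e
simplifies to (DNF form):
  ~e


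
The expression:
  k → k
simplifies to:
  True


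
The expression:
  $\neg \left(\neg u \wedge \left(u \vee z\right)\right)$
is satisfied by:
  {u: True, z: False}
  {z: False, u: False}
  {z: True, u: True}


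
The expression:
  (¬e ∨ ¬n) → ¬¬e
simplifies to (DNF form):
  e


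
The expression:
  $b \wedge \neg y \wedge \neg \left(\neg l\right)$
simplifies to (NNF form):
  $b \wedge l \wedge \neg y$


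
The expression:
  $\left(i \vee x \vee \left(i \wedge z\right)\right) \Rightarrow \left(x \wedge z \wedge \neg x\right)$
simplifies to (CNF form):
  $\neg i \wedge \neg x$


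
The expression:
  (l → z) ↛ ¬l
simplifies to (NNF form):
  l ∧ z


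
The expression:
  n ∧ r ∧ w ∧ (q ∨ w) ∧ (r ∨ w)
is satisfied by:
  {r: True, w: True, n: True}


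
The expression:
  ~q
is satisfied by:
  {q: False}


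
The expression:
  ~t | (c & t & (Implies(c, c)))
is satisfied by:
  {c: True, t: False}
  {t: False, c: False}
  {t: True, c: True}


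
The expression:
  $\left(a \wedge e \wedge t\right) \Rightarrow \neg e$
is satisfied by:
  {e: False, t: False, a: False}
  {a: True, e: False, t: False}
  {t: True, e: False, a: False}
  {a: True, t: True, e: False}
  {e: True, a: False, t: False}
  {a: True, e: True, t: False}
  {t: True, e: True, a: False}


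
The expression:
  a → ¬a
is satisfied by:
  {a: False}


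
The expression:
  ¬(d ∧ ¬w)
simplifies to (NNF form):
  w ∨ ¬d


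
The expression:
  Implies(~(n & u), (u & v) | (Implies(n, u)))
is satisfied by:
  {u: True, n: False}
  {n: False, u: False}
  {n: True, u: True}


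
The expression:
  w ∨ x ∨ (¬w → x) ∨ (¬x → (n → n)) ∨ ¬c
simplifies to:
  True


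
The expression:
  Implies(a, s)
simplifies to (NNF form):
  s | ~a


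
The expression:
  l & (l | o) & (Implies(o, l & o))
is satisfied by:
  {l: True}


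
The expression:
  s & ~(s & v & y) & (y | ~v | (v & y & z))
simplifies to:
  s & ~v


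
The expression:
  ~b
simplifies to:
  ~b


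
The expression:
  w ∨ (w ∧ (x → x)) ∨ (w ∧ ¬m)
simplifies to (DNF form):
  w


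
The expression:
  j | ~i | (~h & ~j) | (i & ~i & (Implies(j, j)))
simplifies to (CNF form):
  j | ~h | ~i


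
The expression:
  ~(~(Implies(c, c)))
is always true.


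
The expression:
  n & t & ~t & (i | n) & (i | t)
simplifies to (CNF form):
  False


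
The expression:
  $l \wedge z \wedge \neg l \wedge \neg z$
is never true.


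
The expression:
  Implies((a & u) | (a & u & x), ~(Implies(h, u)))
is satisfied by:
  {u: False, a: False}
  {a: True, u: False}
  {u: True, a: False}


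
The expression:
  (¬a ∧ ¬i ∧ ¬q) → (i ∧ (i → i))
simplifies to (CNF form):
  a ∨ i ∨ q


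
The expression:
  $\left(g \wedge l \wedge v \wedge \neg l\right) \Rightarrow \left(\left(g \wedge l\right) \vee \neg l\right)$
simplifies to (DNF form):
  $\text{True}$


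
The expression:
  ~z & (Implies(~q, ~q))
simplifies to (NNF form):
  ~z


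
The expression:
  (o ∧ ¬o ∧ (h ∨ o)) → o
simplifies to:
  True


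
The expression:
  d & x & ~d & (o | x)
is never true.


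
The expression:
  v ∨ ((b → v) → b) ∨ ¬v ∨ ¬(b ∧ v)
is always true.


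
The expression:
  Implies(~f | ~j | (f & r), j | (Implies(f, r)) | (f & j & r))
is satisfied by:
  {r: True, j: True, f: False}
  {r: True, j: False, f: False}
  {j: True, r: False, f: False}
  {r: False, j: False, f: False}
  {f: True, r: True, j: True}
  {f: True, r: True, j: False}
  {f: True, j: True, r: False}


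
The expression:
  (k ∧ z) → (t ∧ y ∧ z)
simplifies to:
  (t ∧ y) ∨ ¬k ∨ ¬z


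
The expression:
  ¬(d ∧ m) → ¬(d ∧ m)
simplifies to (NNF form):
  True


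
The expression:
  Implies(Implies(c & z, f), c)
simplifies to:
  c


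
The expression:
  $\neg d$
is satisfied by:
  {d: False}


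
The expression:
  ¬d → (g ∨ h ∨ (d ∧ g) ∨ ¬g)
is always true.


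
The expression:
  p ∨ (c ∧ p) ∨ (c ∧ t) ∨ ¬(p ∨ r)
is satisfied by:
  {t: True, p: True, c: True, r: False}
  {t: True, p: True, c: False, r: False}
  {p: True, c: True, t: False, r: False}
  {p: True, t: False, c: False, r: False}
  {t: True, c: True, p: False, r: False}
  {t: True, c: False, p: False, r: False}
  {c: True, t: False, p: False, r: False}
  {c: False, t: False, p: False, r: False}
  {r: True, t: True, p: True, c: True}
  {r: True, t: True, p: True, c: False}
  {r: True, p: True, c: True, t: False}
  {r: True, p: True, c: False, t: False}
  {r: True, t: True, c: True, p: False}


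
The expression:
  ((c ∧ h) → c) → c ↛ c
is never true.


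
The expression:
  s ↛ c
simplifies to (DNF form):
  s ∧ ¬c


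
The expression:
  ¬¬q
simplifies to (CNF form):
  q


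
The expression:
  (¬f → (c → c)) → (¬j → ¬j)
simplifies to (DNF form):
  True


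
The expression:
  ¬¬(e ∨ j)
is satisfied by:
  {e: True, j: True}
  {e: True, j: False}
  {j: True, e: False}


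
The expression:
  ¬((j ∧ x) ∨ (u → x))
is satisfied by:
  {u: True, x: False}


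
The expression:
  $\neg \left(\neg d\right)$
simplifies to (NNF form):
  $d$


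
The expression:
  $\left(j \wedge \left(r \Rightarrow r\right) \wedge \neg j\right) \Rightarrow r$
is always true.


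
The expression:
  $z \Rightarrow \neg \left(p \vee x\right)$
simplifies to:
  $\left(\neg p \wedge \neg x\right) \vee \neg z$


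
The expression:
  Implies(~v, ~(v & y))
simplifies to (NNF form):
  True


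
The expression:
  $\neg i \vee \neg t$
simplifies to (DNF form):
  $\neg i \vee \neg t$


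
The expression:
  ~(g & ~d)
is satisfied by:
  {d: True, g: False}
  {g: False, d: False}
  {g: True, d: True}


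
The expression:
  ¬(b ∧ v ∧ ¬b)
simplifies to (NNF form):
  True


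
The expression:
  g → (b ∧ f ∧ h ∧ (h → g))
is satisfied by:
  {f: True, b: True, h: True, g: False}
  {f: True, b: True, h: False, g: False}
  {f: True, h: True, b: False, g: False}
  {f: True, h: False, b: False, g: False}
  {b: True, h: True, f: False, g: False}
  {b: True, h: False, f: False, g: False}
  {h: True, f: False, b: False, g: False}
  {h: False, f: False, b: False, g: False}
  {g: True, f: True, b: True, h: True}


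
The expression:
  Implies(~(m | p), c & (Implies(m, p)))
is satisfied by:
  {c: True, m: True, p: True}
  {c: True, m: True, p: False}
  {c: True, p: True, m: False}
  {c: True, p: False, m: False}
  {m: True, p: True, c: False}
  {m: True, p: False, c: False}
  {p: True, m: False, c: False}


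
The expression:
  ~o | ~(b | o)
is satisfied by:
  {o: False}


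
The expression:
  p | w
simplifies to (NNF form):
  p | w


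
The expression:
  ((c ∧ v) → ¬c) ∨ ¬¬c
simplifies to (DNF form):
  True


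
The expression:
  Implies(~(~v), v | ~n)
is always true.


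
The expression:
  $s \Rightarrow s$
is always true.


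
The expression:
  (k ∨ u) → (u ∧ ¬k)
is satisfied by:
  {k: False}


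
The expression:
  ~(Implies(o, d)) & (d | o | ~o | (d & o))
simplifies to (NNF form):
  o & ~d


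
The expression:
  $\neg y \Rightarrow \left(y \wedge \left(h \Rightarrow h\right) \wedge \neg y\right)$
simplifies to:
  $y$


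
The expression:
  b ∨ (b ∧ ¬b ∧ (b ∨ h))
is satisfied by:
  {b: True}


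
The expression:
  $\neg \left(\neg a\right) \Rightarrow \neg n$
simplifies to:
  $\neg a \vee \neg n$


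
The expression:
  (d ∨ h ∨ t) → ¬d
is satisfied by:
  {d: False}


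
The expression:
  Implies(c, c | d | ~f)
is always true.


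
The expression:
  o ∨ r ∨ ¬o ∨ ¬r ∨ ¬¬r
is always true.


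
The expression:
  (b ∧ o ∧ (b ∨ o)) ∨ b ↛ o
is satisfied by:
  {b: True}


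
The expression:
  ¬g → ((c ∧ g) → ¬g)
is always true.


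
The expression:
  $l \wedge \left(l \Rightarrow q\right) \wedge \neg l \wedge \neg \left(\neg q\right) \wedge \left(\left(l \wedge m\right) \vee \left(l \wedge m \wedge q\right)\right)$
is never true.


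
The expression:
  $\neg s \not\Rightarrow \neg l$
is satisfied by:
  {l: True, s: False}


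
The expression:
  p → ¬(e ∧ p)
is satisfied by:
  {p: False, e: False}
  {e: True, p: False}
  {p: True, e: False}


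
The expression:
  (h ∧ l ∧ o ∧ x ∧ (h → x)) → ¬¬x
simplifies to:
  True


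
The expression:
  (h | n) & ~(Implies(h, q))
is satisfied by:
  {h: True, q: False}


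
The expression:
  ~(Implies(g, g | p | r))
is never true.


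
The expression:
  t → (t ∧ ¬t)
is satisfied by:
  {t: False}


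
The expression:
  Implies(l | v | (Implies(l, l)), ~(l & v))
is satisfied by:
  {l: False, v: False}
  {v: True, l: False}
  {l: True, v: False}


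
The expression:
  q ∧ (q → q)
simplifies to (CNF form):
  q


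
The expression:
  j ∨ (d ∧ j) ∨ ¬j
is always true.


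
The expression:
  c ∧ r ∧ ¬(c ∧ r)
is never true.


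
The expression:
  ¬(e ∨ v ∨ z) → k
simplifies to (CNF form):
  e ∨ k ∨ v ∨ z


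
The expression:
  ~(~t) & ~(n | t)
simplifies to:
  False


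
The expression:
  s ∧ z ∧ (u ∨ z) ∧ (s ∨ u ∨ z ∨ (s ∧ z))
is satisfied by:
  {z: True, s: True}


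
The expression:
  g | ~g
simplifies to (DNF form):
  True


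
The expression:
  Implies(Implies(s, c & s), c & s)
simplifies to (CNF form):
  s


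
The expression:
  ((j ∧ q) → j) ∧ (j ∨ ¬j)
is always true.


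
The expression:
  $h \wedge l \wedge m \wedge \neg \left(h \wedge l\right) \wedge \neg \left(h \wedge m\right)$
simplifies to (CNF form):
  $\text{False}$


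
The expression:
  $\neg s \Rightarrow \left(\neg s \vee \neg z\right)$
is always true.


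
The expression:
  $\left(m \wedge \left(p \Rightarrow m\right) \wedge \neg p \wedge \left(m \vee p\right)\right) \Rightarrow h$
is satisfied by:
  {h: True, p: True, m: False}
  {h: True, m: False, p: False}
  {p: True, m: False, h: False}
  {p: False, m: False, h: False}
  {h: True, p: True, m: True}
  {h: True, m: True, p: False}
  {p: True, m: True, h: False}


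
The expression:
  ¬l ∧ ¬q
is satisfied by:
  {q: False, l: False}


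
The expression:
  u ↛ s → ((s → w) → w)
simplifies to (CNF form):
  s ∨ w ∨ ¬u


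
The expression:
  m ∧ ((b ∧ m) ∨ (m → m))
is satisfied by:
  {m: True}


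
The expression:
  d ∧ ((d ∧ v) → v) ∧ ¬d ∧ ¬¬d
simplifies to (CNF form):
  False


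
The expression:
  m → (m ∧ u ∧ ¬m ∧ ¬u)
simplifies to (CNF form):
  ¬m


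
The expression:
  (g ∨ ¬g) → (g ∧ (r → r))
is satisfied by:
  {g: True}


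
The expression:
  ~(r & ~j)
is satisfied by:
  {j: True, r: False}
  {r: False, j: False}
  {r: True, j: True}


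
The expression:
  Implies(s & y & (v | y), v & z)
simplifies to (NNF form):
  ~s | ~y | (v & z)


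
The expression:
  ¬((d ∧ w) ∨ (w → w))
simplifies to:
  False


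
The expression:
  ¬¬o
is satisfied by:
  {o: True}


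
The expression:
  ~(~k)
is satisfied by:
  {k: True}


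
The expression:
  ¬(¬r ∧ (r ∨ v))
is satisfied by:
  {r: True, v: False}
  {v: False, r: False}
  {v: True, r: True}


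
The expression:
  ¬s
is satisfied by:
  {s: False}


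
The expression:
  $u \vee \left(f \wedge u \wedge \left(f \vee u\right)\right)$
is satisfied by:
  {u: True}


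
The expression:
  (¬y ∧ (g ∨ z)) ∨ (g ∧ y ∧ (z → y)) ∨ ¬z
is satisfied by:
  {g: True, z: False, y: False}
  {g: False, z: False, y: False}
  {y: True, g: True, z: False}
  {y: True, g: False, z: False}
  {z: True, g: True, y: False}
  {z: True, g: False, y: False}
  {z: True, y: True, g: True}


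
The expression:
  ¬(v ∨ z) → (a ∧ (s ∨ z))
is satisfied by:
  {a: True, z: True, v: True, s: True}
  {a: True, z: True, v: True, s: False}
  {z: True, v: True, s: True, a: False}
  {z: True, v: True, s: False, a: False}
  {a: True, z: True, s: True, v: False}
  {a: True, z: True, s: False, v: False}
  {z: True, s: True, v: False, a: False}
  {z: True, s: False, v: False, a: False}
  {a: True, v: True, s: True, z: False}
  {a: True, v: True, s: False, z: False}
  {v: True, s: True, z: False, a: False}
  {v: True, z: False, s: False, a: False}
  {a: True, s: True, z: False, v: False}


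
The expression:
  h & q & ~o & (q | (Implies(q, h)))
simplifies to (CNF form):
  h & q & ~o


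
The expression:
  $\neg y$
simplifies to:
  $\neg y$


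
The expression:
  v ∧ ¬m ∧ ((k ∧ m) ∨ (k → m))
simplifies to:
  v ∧ ¬k ∧ ¬m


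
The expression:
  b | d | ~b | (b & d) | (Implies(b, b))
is always true.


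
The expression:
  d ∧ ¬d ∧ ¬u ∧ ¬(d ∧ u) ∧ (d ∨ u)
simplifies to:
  False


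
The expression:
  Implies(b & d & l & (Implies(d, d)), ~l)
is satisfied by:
  {l: False, d: False, b: False}
  {b: True, l: False, d: False}
  {d: True, l: False, b: False}
  {b: True, d: True, l: False}
  {l: True, b: False, d: False}
  {b: True, l: True, d: False}
  {d: True, l: True, b: False}


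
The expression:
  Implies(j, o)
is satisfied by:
  {o: True, j: False}
  {j: False, o: False}
  {j: True, o: True}


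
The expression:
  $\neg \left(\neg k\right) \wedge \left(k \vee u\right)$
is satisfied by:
  {k: True}


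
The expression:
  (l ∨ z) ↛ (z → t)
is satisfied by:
  {z: True, t: False}


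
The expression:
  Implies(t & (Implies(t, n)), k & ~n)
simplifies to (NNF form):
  ~n | ~t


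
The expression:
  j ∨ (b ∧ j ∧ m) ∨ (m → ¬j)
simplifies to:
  True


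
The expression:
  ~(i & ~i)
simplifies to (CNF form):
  True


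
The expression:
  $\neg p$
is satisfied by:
  {p: False}


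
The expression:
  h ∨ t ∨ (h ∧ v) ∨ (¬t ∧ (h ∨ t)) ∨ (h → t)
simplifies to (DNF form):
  True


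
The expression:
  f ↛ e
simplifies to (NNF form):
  f ∧ ¬e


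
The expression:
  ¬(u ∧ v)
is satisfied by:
  {u: False, v: False}
  {v: True, u: False}
  {u: True, v: False}


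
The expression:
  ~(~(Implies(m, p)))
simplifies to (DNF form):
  p | ~m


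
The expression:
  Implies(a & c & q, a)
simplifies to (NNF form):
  True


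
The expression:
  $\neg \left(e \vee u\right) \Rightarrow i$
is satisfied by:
  {i: True, e: True, u: True}
  {i: True, e: True, u: False}
  {i: True, u: True, e: False}
  {i: True, u: False, e: False}
  {e: True, u: True, i: False}
  {e: True, u: False, i: False}
  {u: True, e: False, i: False}


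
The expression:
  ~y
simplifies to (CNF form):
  ~y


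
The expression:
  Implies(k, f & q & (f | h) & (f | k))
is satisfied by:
  {f: True, q: True, k: False}
  {f: True, q: False, k: False}
  {q: True, f: False, k: False}
  {f: False, q: False, k: False}
  {k: True, f: True, q: True}


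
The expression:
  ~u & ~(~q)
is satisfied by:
  {q: True, u: False}


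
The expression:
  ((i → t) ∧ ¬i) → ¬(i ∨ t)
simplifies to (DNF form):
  i ∨ ¬t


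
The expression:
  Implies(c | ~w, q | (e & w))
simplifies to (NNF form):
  q | (e & w) | (w & ~c)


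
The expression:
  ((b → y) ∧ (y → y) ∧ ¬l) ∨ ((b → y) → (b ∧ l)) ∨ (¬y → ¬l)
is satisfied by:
  {b: True, y: True, l: False}
  {b: True, l: False, y: False}
  {y: True, l: False, b: False}
  {y: False, l: False, b: False}
  {b: True, y: True, l: True}
  {b: True, l: True, y: False}
  {y: True, l: True, b: False}


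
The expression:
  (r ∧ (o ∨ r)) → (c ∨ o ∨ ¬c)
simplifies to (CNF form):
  True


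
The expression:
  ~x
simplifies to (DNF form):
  ~x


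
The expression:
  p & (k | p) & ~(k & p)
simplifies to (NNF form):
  p & ~k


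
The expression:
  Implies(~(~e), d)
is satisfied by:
  {d: True, e: False}
  {e: False, d: False}
  {e: True, d: True}


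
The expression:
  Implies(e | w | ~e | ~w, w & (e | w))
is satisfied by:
  {w: True}


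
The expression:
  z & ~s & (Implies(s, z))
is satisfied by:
  {z: True, s: False}


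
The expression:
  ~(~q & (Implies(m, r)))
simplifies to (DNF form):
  q | (m & ~r)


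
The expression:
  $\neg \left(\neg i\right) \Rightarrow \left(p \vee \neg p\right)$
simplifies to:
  $\text{True}$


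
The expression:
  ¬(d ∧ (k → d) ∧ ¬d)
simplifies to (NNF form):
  True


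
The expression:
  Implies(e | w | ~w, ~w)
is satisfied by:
  {w: False}


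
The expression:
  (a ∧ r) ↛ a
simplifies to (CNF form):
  False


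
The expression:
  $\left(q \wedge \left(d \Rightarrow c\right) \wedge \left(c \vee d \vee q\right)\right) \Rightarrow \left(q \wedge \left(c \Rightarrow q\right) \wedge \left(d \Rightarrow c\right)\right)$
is always true.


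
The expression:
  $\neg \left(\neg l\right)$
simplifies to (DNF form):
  $l$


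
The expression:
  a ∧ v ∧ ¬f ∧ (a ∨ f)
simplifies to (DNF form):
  a ∧ v ∧ ¬f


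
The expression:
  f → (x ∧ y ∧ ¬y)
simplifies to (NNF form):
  ¬f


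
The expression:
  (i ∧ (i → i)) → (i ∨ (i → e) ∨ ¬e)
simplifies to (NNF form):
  True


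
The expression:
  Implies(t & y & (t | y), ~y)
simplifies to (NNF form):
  ~t | ~y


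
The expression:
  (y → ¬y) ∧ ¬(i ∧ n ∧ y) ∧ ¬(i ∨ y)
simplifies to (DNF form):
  ¬i ∧ ¬y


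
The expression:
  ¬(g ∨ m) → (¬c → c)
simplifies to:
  c ∨ g ∨ m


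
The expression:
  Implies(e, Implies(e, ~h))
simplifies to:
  ~e | ~h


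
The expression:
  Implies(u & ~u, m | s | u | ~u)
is always true.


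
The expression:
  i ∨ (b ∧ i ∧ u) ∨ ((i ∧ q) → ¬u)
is always true.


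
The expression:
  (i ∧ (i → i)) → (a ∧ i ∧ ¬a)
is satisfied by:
  {i: False}


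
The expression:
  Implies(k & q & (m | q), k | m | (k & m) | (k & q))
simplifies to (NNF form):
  True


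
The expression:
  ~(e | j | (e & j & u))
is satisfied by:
  {e: False, j: False}


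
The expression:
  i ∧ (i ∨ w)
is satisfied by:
  {i: True}


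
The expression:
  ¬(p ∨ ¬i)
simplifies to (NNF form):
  i ∧ ¬p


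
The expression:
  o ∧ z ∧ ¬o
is never true.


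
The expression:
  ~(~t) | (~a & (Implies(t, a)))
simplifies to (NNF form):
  t | ~a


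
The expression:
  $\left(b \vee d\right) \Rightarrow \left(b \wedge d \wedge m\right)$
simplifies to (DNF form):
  $\left(d \wedge \neg d\right) \vee \left(\neg b \wedge \neg d\right) \vee \left(b \wedge d \wedge m\right) \vee \left(b \wedge d \wedge \neg d\right) \vee \left(b \wedge m \wedge \neg b\right) \vee \left(b \wedge \neg b \wedge \neg d\right) \vee \left(d \wedge m \wedge \neg d\right) \vee \left(m \wedge \neg b \wedge \neg d\right)$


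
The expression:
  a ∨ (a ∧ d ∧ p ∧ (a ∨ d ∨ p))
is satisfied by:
  {a: True}


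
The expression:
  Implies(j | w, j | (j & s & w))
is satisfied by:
  {j: True, w: False}
  {w: False, j: False}
  {w: True, j: True}


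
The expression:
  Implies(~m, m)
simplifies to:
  m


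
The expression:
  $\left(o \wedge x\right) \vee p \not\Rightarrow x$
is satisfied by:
  {o: True, p: True, x: False}
  {p: True, x: False, o: False}
  {x: True, o: True, p: True}
  {x: True, o: True, p: False}


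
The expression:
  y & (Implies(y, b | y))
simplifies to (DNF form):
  y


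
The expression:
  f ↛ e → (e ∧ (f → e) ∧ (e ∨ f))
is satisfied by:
  {e: True, f: False}
  {f: False, e: False}
  {f: True, e: True}


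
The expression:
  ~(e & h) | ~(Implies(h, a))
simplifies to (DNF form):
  ~a | ~e | ~h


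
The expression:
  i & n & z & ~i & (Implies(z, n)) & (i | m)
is never true.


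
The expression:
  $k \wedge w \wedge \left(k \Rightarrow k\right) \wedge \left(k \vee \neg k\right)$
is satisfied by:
  {w: True, k: True}


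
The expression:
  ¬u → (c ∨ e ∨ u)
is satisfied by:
  {u: True, c: True, e: True}
  {u: True, c: True, e: False}
  {u: True, e: True, c: False}
  {u: True, e: False, c: False}
  {c: True, e: True, u: False}
  {c: True, e: False, u: False}
  {e: True, c: False, u: False}


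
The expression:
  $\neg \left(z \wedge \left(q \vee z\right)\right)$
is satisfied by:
  {z: False}


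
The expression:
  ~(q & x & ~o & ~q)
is always true.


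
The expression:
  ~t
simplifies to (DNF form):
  ~t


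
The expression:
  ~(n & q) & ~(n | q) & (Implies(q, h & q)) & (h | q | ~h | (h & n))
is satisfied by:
  {n: False, q: False}


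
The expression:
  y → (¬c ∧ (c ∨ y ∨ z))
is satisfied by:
  {c: False, y: False}
  {y: True, c: False}
  {c: True, y: False}


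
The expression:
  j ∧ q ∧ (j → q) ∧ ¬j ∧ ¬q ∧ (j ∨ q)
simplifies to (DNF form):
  False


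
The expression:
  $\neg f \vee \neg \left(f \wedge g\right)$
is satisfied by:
  {g: False, f: False}
  {f: True, g: False}
  {g: True, f: False}


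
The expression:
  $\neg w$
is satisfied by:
  {w: False}


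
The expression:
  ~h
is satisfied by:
  {h: False}


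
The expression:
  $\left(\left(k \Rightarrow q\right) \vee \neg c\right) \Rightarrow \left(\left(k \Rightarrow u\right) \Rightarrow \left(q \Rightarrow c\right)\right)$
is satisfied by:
  {c: True, k: True, u: False, q: False}
  {c: True, u: False, q: False, k: False}
  {c: True, k: True, u: True, q: False}
  {c: True, u: True, q: False, k: False}
  {k: True, u: False, q: False, c: False}
  {k: False, u: False, q: False, c: False}
  {k: True, u: True, q: False, c: False}
  {u: True, k: False, q: False, c: False}
  {k: True, q: True, c: True, u: False}
  {q: True, c: True, k: False, u: False}
  {k: True, q: True, c: True, u: True}
  {q: True, c: True, u: True, k: False}
  {q: True, k: True, c: False, u: False}


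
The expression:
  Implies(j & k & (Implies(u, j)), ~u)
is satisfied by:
  {u: False, k: False, j: False}
  {j: True, u: False, k: False}
  {k: True, u: False, j: False}
  {j: True, k: True, u: False}
  {u: True, j: False, k: False}
  {j: True, u: True, k: False}
  {k: True, u: True, j: False}


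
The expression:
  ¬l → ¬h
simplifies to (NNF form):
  l ∨ ¬h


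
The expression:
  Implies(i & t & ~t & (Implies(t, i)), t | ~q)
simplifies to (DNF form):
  True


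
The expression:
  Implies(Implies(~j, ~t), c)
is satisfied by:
  {c: True, t: True, j: False}
  {c: True, t: False, j: False}
  {j: True, c: True, t: True}
  {j: True, c: True, t: False}
  {t: True, j: False, c: False}


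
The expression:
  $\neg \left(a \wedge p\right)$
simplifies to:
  $\neg a \vee \neg p$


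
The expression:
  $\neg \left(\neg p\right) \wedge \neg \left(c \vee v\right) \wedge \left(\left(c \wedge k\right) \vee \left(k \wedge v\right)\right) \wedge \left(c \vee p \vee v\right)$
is never true.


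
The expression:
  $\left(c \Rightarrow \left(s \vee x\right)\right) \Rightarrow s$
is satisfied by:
  {c: True, s: True, x: False}
  {s: True, x: False, c: False}
  {c: True, s: True, x: True}
  {s: True, x: True, c: False}
  {c: True, x: False, s: False}


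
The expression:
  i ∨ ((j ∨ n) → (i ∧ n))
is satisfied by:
  {i: True, j: False, n: False}
  {i: True, n: True, j: False}
  {i: True, j: True, n: False}
  {i: True, n: True, j: True}
  {n: False, j: False, i: False}


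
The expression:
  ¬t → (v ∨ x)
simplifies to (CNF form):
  t ∨ v ∨ x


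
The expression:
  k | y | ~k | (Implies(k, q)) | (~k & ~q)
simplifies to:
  True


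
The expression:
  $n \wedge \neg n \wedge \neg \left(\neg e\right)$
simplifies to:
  $\text{False}$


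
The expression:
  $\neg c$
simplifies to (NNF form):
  $\neg c$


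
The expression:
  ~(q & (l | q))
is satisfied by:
  {q: False}


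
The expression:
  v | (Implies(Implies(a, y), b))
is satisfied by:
  {b: True, v: True, a: True, y: False}
  {b: True, v: True, a: False, y: False}
  {b: True, y: True, v: True, a: True}
  {b: True, y: True, v: True, a: False}
  {b: True, a: True, v: False, y: False}
  {b: True, a: False, v: False, y: False}
  {b: True, y: True, a: True, v: False}
  {b: True, y: True, a: False, v: False}
  {v: True, a: True, b: False, y: False}
  {v: True, b: False, a: False, y: False}
  {y: True, v: True, a: True, b: False}
  {y: True, v: True, b: False, a: False}
  {a: True, b: False, v: False, y: False}


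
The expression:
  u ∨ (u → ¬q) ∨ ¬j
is always true.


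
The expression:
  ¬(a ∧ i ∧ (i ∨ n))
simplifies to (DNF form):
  ¬a ∨ ¬i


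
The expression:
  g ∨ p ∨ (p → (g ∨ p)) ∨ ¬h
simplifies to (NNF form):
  True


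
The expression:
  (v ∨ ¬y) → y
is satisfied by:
  {y: True}


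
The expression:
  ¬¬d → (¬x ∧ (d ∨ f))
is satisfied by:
  {d: False, x: False}
  {x: True, d: False}
  {d: True, x: False}


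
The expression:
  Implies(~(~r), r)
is always true.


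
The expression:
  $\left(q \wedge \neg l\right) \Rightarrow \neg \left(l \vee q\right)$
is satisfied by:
  {l: True, q: False}
  {q: False, l: False}
  {q: True, l: True}


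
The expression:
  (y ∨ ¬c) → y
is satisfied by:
  {y: True, c: True}
  {y: True, c: False}
  {c: True, y: False}


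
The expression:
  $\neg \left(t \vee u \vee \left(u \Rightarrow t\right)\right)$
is never true.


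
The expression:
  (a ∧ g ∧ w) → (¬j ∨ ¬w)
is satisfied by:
  {w: False, a: False, g: False, j: False}
  {j: True, w: False, a: False, g: False}
  {g: True, w: False, a: False, j: False}
  {j: True, g: True, w: False, a: False}
  {a: True, j: False, w: False, g: False}
  {j: True, a: True, w: False, g: False}
  {g: True, a: True, j: False, w: False}
  {j: True, g: True, a: True, w: False}
  {w: True, g: False, a: False, j: False}
  {j: True, w: True, g: False, a: False}
  {g: True, w: True, j: False, a: False}
  {j: True, g: True, w: True, a: False}
  {a: True, w: True, g: False, j: False}
  {j: True, a: True, w: True, g: False}
  {g: True, a: True, w: True, j: False}


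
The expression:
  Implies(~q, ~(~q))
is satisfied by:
  {q: True}


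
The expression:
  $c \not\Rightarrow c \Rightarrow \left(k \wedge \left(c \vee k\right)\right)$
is always true.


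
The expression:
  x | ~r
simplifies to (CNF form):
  x | ~r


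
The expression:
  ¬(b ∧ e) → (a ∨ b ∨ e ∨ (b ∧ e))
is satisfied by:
  {a: True, b: True, e: True}
  {a: True, b: True, e: False}
  {a: True, e: True, b: False}
  {a: True, e: False, b: False}
  {b: True, e: True, a: False}
  {b: True, e: False, a: False}
  {e: True, b: False, a: False}


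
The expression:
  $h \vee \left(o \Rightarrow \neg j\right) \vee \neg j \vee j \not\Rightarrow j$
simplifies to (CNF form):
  $h \vee \neg j \vee \neg o$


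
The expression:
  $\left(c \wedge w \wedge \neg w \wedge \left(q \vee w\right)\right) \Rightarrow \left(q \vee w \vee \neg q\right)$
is always true.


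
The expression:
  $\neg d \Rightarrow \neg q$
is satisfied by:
  {d: True, q: False}
  {q: False, d: False}
  {q: True, d: True}


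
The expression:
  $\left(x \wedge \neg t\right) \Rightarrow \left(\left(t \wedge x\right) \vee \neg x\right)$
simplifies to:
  $t \vee \neg x$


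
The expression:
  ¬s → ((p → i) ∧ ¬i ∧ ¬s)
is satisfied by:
  {s: True, p: False, i: False}
  {i: True, s: True, p: False}
  {s: True, p: True, i: False}
  {i: True, s: True, p: True}
  {i: False, p: False, s: False}


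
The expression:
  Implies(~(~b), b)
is always true.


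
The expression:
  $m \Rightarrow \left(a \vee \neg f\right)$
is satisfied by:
  {a: True, m: False, f: False}
  {m: False, f: False, a: False}
  {f: True, a: True, m: False}
  {f: True, m: False, a: False}
  {a: True, m: True, f: False}
  {m: True, a: False, f: False}
  {f: True, m: True, a: True}


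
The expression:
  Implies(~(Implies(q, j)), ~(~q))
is always true.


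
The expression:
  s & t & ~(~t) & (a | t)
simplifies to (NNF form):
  s & t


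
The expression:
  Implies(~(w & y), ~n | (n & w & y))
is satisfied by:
  {y: True, w: True, n: False}
  {y: True, w: False, n: False}
  {w: True, y: False, n: False}
  {y: False, w: False, n: False}
  {y: True, n: True, w: True}


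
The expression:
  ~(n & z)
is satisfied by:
  {z: False, n: False}
  {n: True, z: False}
  {z: True, n: False}


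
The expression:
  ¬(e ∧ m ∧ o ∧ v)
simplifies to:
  ¬e ∨ ¬m ∨ ¬o ∨ ¬v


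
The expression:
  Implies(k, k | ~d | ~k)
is always true.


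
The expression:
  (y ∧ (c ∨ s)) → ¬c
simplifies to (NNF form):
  ¬c ∨ ¬y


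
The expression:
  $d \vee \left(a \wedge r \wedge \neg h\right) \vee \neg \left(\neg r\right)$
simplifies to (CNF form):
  $d \vee r$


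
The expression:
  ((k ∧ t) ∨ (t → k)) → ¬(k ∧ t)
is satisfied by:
  {k: False, t: False}
  {t: True, k: False}
  {k: True, t: False}


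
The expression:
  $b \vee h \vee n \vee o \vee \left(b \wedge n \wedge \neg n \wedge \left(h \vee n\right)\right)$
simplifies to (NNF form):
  $b \vee h \vee n \vee o$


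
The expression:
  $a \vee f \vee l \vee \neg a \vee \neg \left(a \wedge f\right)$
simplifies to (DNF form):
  $\text{True}$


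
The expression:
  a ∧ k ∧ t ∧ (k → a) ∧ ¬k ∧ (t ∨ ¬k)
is never true.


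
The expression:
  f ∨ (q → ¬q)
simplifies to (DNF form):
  f ∨ ¬q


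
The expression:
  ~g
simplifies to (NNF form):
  ~g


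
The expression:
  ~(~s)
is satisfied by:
  {s: True}


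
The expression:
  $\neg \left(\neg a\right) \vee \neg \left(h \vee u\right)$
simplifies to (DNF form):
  $a \vee \left(\neg h \wedge \neg u\right)$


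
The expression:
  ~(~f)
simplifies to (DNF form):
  f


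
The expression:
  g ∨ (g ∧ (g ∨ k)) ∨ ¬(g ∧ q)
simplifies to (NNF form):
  True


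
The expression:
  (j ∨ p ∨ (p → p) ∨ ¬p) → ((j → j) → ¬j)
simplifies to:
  ¬j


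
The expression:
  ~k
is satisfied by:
  {k: False}


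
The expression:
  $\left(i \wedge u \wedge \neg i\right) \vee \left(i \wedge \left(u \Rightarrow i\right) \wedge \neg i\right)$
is never true.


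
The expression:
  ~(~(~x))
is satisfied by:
  {x: False}


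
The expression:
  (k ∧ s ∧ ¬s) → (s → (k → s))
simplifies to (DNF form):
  True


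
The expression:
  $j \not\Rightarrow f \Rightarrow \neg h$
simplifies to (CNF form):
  $f \vee \neg h \vee \neg j$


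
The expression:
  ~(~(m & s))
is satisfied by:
  {m: True, s: True}


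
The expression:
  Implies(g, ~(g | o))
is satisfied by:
  {g: False}


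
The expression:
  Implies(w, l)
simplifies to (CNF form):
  l | ~w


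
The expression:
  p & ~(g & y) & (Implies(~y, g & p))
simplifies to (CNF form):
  p & (g | y) & (~g | ~y)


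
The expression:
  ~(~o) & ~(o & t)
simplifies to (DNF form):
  o & ~t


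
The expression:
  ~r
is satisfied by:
  {r: False}


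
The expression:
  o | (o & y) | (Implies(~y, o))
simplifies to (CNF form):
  o | y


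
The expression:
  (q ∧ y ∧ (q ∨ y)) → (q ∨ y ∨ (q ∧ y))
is always true.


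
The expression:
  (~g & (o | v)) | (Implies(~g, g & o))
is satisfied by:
  {o: True, v: True, g: True}
  {o: True, v: True, g: False}
  {o: True, g: True, v: False}
  {o: True, g: False, v: False}
  {v: True, g: True, o: False}
  {v: True, g: False, o: False}
  {g: True, v: False, o: False}


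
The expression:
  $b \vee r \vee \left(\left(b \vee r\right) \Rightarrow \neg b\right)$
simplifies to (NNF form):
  $\text{True}$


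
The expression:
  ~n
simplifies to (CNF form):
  ~n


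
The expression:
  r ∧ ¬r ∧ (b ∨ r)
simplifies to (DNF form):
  False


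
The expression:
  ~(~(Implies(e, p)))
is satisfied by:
  {p: True, e: False}
  {e: False, p: False}
  {e: True, p: True}


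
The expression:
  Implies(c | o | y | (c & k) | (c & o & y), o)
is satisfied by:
  {o: True, c: False, y: False}
  {y: True, o: True, c: False}
  {o: True, c: True, y: False}
  {y: True, o: True, c: True}
  {y: False, c: False, o: False}


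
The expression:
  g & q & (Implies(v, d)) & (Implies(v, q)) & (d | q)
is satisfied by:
  {g: True, d: True, q: True, v: False}
  {g: True, q: True, v: False, d: False}
  {g: True, d: True, v: True, q: True}


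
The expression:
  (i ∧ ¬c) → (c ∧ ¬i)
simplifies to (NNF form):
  c ∨ ¬i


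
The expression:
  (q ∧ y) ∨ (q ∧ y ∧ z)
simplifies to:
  q ∧ y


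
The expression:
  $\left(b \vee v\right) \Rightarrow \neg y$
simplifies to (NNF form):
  $\left(\neg b \wedge \neg v\right) \vee \neg y$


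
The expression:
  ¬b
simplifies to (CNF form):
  ¬b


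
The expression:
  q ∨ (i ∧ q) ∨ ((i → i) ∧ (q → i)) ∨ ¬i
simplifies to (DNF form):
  True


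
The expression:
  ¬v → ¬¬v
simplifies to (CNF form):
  v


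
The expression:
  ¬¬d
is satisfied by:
  {d: True}


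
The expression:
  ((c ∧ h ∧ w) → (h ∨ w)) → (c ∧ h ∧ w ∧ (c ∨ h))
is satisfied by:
  {h: True, c: True, w: True}


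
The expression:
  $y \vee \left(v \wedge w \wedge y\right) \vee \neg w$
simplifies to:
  $y \vee \neg w$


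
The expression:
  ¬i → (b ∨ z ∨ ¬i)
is always true.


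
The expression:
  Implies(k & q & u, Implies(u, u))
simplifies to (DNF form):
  True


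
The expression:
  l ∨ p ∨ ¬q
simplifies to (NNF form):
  l ∨ p ∨ ¬q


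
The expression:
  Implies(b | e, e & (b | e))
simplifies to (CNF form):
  e | ~b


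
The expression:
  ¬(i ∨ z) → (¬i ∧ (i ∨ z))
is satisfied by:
  {i: True, z: True}
  {i: True, z: False}
  {z: True, i: False}


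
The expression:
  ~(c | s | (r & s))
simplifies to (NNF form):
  ~c & ~s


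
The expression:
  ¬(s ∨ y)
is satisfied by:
  {y: False, s: False}


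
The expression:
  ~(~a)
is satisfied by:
  {a: True}


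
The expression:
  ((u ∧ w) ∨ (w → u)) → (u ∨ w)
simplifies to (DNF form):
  u ∨ w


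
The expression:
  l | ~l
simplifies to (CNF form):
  True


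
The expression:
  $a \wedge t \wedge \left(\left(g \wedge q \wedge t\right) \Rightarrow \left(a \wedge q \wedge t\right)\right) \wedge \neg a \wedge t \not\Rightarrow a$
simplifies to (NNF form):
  $\text{False}$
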